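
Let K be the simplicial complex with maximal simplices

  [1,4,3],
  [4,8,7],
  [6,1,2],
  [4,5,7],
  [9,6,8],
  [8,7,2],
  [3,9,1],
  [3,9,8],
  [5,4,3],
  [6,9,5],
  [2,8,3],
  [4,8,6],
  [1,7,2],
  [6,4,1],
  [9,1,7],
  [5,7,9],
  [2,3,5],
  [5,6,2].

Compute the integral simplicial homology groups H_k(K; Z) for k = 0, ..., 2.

H_0 = Z,  H_1 = Z^2,  H_2 = Z.

Order the vertices as 1 < 2 < 3 < 4 < 5 < 6 < 7 < 8 < 9. Listing each simplex with vertices in this order, K has dimension 2 with simplices:

  0-simplices (9): [1], [2], [3], [4], [5], [6], [7], [8], [9]
  1-simplices (27): (27 of them)
  2-simplices (18): [1,2,6], [1,2,7], [1,3,4], [1,3,9], [1,4,6], [1,7,9], [2,3,5], [2,3,8], [2,5,6], [2,7,8], [3,4,5], [3,8,9], [4,5,7], [4,6,8], [4,7,8], [5,6,9], [5,7,9], [6,8,9]

giving chain groups C_0 ≅ Z^9, C_1 ≅ Z^27, C_2 ≅ Z^18.

The boundary map ∂_1: C_1 → C_0 maps an edge to its endpoints' difference, ∂[p,q] = q − p. For instance
  ∂[4,5] = [5] − [4].
This gives a 9×27 integer matrix of rank 8; reducing to Smith normal form yields diagonal entries (1,1,1,1,1,1,1,1).

Boundary ∂_2: C_2 → C_1 acts by ∂[p,q,r] = [q,r] − [p,r] + [p,q]. For instance
  ∂[2,5,6] = [5,6] − [2,6] + [2,5],
  ∂[4,7,8] = [7,8] − [4,8] + [4,7].
The 27×18 boundary matrix has rank 17 and Smith normal form diag(1,1,1,1,1,1,1,1,1,1,1,1,1,1,1,1,1).

Now H_k = ker ∂_k / im ∂_{k+1}, so:

  H_0: rank C_0 − rank ∂_1 = 9 − 8 = 1, and the invariant factors of ∂_1 are all 1, so H_0 ≅ Z.
  H_1: rank ker ∂_1 − rank ∂_2 = (27 − 8) − 17 = 2, and the invariant factors of ∂_2 are all 1, so H_1 ≅ Z^2.
  H_2: rank ker ∂_2 − rank ∂_3 = (18 − 17) − 0 = 1, and there is no ∂_3, so H_2 ≅ Z.

As a check, the Euler characteristic is 9 − 27 + 18 = 0, which agrees with 1 − 2 + 1 = 0.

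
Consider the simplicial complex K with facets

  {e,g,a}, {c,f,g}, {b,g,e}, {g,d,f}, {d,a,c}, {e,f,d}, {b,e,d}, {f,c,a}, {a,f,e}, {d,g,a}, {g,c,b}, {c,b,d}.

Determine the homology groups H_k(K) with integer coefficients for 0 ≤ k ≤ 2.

Order the vertices as a < b < c < d < e < f < g. Listing each simplex with vertices in this order, K has dimension 2 with simplices:

  0-simplices (7): a, b, c, d, e, f, g
  1-simplices (18): ac, ad, ae, af, ag, bc, bd, be, bg, cd, cf, cg, de, df, dg, ef, eg, fg
  2-simplices (12): acd, acf, adg, aef, aeg, bcd, bcg, bde, beg, cfg, def, dfg

giving chain groups C_0 ≅ Z^7, C_1 ≅ Z^18, C_2 ≅ Z^12.

Boundary ∂_1: C_1 → C_0 sends each edge [p,q] (with p < q) to q − p.
This gives a 7×18 integer matrix of rank 6; reducing to Smith normal form yields diagonal entries (1,1,1,1,1,1).

The boundary map ∂_2: C_2 → C_1 maps a triangle to the signed sum of its edges. For instance
  ∂acf = cf − af + ac,
  ∂cfg = fg − cg + cf.
As a 18×12 matrix over Z this has rank 12, with invariant factors (1,1,1,1,1,1,1,1,1,1,1,2).

From H_k ≅ ker(∂_k) / im(∂_{k+1}) we obtain:

  H_0: rank C_0 − rank ∂_1 = 7 − 6 = 1, and the invariant factors of ∂_1 are all 1, so H_0 ≅ Z.
  H_1: rank ker ∂_1 − rank ∂_2 = (18 − 6) − 12 = 0, and ∂_2 has invariant factor 2 > 1, so H_1 ≅ Z/2.
  H_2: rank ker ∂_2 − rank ∂_3 = (12 − 12) − 0 = 0, and there is no ∂_3, so H_2 ≅ 0.

As a check, the Euler characteristic is 7 − 18 + 12 = 1, which agrees with 1 − 0 + 0 = 1.

H_0 = Z,  H_1 = Z/2,  H_2 = 0.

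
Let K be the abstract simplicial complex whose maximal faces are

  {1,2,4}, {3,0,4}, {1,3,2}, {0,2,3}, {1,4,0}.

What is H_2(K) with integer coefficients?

We work with the vertex ordering 0 < 1 < 2 < 3 < 4. The simplices of K, each written with vertices in increasing order, are:

  0-simplices (5): [0], [1], [2], [3], [4]
  1-simplices (10): [0,1], [0,2], [0,3], [0,4], [1,2], [1,3], [1,4], [2,3], [2,4], [3,4]
  2-simplices (5): [0,1,4], [0,2,3], [0,3,4], [1,2,3], [1,2,4]

Hence C_0 ≅ Z^5, C_1 ≅ Z^10, C_2 ≅ Z^5.

Boundary ∂_1: C_1 → C_0 is given by ∂[p,q] = [q] − [p]. For instance
  ∂[0,1] = [1] − [0].
The 5×10 boundary matrix has rank 4 and Smith normal form diag(1,1,1,1).

Boundary ∂_2: C_2 → C_1 maps a triangle to the signed sum of its edges. For instance
  ∂[0,2,3] = [2,3] − [0,3] + [0,2],
  ∂[1,2,3] = [2,3] − [1,3] + [1,2].
This gives a 10×5 integer matrix of rank 5; reducing to Smith normal form yields diagonal entries (1,1,1,1,1).

Reading off H_k = ker ∂_k / im ∂_{k+1}:

  H_2: rank ker ∂_2 − rank ∂_3 = (5 − 5) − 0 = 0, and there is no ∂_3, so H_2 ≅ 0.

(K is a triangulation of the Möbius band.)

H_2 ≅ 0.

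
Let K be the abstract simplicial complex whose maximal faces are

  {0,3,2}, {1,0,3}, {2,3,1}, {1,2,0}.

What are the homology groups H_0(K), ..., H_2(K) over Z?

K has 4 vertices, 6 edges, 4 triangles.
rank ∂_0 = 0, rank ∂_1 = 3 ⇒ b_0 = 4 − 0 − 3 = 1; all invariant factors of ∂_1 are 1 so no torsion. So H_0 ≅ Z.
rank ∂_1 = 3, rank ∂_2 = 3 ⇒ b_1 = 6 − 3 − 3 = 0; all invariant factors of ∂_2 are 1 so no torsion. So H_1 ≅ 0.
rank ∂_2 = 3, rank ∂_3 = 0 ⇒ b_2 = 4 − 3 − 0 = 1. So H_2 ≅ Z.

H_0 ≅ Z,  H_1 = 0,  H_2 ≅ Z.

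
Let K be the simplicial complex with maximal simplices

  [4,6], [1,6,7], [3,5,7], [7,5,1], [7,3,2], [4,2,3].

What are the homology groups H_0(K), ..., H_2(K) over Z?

Fix the vertex order 1 < 2 < 3 < 4 < 5 < 6 < 7 and write every simplex with vertices in increasing order. Then dim K = 2 and the simplices of K are:

  0-simplices (7): [1], [2], [3], [4], [5], [6], [7]
  1-simplices (12): [1,5], [1,6], [1,7], [2,3], [2,4], [2,7], [3,4], [3,5], [3,7], [4,6], [5,7], [6,7]
  2-simplices (5): [1,5,7], [1,6,7], [2,3,4], [2,3,7], [3,5,7]

Hence C_0 ≅ Z^7, C_1 ≅ Z^12, C_2 ≅ Z^5.

Boundary ∂_1: C_1 → C_0 is given by ∂[p,q] = [q] − [p]. For instance
  ∂[2,7] = [7] − [2].
The 7×12 boundary matrix has rank 6 and Smith normal form diag(1,1,1,1,1,1).

Boundary ∂_2: C_2 → C_1 sends each 2-simplex [p,q,r] to [q,r] − [p,r] + [p,q]. For instance
  ∂[1,5,7] = [5,7] − [1,7] + [1,5],
  ∂[1,6,7] = [6,7] − [1,7] + [1,6].
The 12×5 boundary matrix has rank 5 and Smith normal form diag(1,1,1,1,1).

Now H_k = ker ∂_k / im ∂_{k+1}, so:

  H_0: rank C_0 − rank ∂_1 = 7 − 6 = 1, and the invariant factors of ∂_1 are all 1, so H_0 = Z.
  H_1: rank ker ∂_1 − rank ∂_2 = (12 − 6) − 5 = 1, and the invariant factors of ∂_2 are all 1, so H_1 = Z.
  H_2: rank ker ∂_2 − rank ∂_3 = (5 − 5) − 0 = 0, and there is no ∂_3, so H_2 = 0.

H_0 ≅ Z,  H_1 ≅ Z,  H_2 = 0.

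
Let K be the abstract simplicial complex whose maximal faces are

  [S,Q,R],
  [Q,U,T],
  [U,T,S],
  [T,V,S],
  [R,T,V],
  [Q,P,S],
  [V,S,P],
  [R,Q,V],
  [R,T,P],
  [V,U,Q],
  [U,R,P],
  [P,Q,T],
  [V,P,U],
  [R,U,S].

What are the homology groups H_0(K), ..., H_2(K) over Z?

Order the vertices as P < Q < R < S < T < U < V. Listing each simplex with vertices in this order, K has dimension 2 with simplices:

  0-simplices (7): P, Q, R, S, T, U, V
  1-simplices (21): PQ, PR, PS, PT, PU, PV, QR, QS, QT, QU, QV, RS, RT, RU, RV, ST, SU, SV, TU, TV, UV
  2-simplices (14): PQS, PQT, PRT, PRU, PSV, PUV, QRS, QRV, QTU, QUV, RSU, RTV, STU, STV

Hence C_0 ≅ Z^7, C_1 ≅ Z^21, C_2 ≅ Z^14.

∂_1: C_1 → C_0 is given by ∂[p,q] = [q] − [p].
As a 7×21 matrix over Z this has rank 6, with invariant factors (1,1,1,1,1,1).

Boundary ∂_2: C_2 → C_1 acts by ∂[p,q,r] = [q,r] − [p,r] + [p,q]. For instance
  ∂QUV = UV − QV + QU,
  ∂PRT = RT − PT + PR.
As a 21×14 matrix over Z this has rank 13, with invariant factors (1,1,1,1,1,1,1,1,1,1,1,1,1).

Reading off H_k = ker ∂_k / im ∂_{k+1}:

  H_0: rank C_0 − rank ∂_1 = 7 − 6 = 1, and the invariant factors of ∂_1 are all 1, so H_0 = Z.
  H_1: rank ker ∂_1 − rank ∂_2 = (21 − 6) − 13 = 2, and the invariant factors of ∂_2 are all 1, so H_1 = Z^2.
  H_2: rank ker ∂_2 − rank ∂_3 = (14 − 13) − 0 = 1, and there is no ∂_3, so H_2 = Z.

H_0 = Z,  H_1 = Z^2,  H_2 = Z.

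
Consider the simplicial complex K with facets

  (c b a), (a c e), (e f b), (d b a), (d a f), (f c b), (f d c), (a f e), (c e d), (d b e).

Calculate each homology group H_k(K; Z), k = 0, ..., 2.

H_0 ≅ Z,  H_1 ≅ Z_2,  H_2 = 0.

K has 6 vertices, 15 edges, 10 triangles.
rank ∂_0 = 0, rank ∂_1 = 5 ⇒ b_0 = 6 − 0 − 5 = 1; all invariant factors of ∂_1 are 1 so no torsion. So H_0 = Z.
rank ∂_1 = 5, rank ∂_2 = 10 ⇒ b_1 = 15 − 5 − 10 = 0; ∂_2 has invariant factor(s) [2] giving torsion. So H_1 = Z_2.
rank ∂_2 = 10, rank ∂_3 = 0 ⇒ b_2 = 10 − 10 − 0 = 0. So H_2 = 0.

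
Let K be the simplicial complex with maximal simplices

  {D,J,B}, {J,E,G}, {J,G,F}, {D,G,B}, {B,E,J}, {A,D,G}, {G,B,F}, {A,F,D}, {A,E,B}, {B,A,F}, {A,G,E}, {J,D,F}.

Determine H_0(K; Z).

H_0 ≅ Z.

Order the vertices as A < B < D < E < F < G < J. Listing each simplex with vertices in this order, K has dimension 2 with simplices:

  0-simplices (7): A, B, D, E, F, G, J
  1-simplices (18): AB, AD, AE, AF, AG, BD, BE, BF, BG, BJ, DF, DG, DJ, EG, EJ, FG, FJ, GJ
  2-simplices (12): ABE, ABF, ADF, ADG, AEG, BDG, BDJ, BEJ, BFG, DFJ, EGJ, FGJ

so the chain groups are C_0 ≅ Z^7, C_1 ≅ Z^18, C_2 ≅ Z^12.

∂_1: C_1 → C_0 is given by ∂[p,q] = [q] − [p]. For instance
  ∂BF = F − B.
The 7×18 boundary matrix has rank 6 and Smith normal form diag(1,1,1,1,1,1).

The boundary map ∂_2: C_2 → C_1 maps a triangle to the signed sum of its edges. For instance
  ∂AEG = EG − AG + AE,
  ∂BDG = DG − BG + BD.
The resulting 18×12 matrix has rank 12, and its Smith normal form has invariant factors (1,1,1,1,1,1,1,1,1,1,1,2).

Computing H_k = (kernel of ∂_k) / (image of ∂_{k+1}):

  H_0: rank C_0 − rank ∂_1 = 7 − 6 = 1, and the invariant factors of ∂_1 are all 1, so H_0 ≅ Z.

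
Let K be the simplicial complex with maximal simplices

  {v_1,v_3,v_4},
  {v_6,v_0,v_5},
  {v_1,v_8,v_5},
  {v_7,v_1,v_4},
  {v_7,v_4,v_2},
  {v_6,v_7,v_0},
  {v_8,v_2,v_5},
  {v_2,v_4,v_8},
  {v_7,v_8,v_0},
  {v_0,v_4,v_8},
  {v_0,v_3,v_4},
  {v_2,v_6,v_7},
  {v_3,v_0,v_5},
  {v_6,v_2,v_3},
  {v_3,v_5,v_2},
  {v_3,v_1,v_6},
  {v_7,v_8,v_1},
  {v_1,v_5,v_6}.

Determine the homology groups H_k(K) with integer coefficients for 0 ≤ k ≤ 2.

Take the total order v_0 < v_1 < v_2 < v_3 < v_4 < v_5 < v_6 < v_7 < v_8 on the vertex set. Then K (dimension 2) consists of the simplices:

  0-simplices (9): [v_0], [v_1], [v_2], [v_3], [v_4], [v_5], [v_6], [v_7], [v_8]
  1-simplices (27): (27 of them)
  2-simplices (18): (18 of them)

Hence C_0 ≅ Z^9, C_1 ≅ Z^27, C_2 ≅ Z^18.

The boundary map ∂_1: C_1 → C_0 is given by ∂[p,q] = [q] − [p]. For instance
  ∂[v_3,v_6] = [v_6] − [v_3].
The resulting 9×27 matrix has rank 8, and its Smith normal form has invariant factors (1,1,1,1,1,1,1,1).

Boundary ∂_2: C_2 → C_1 acts by ∂[p,q,r] = [q,r] − [p,r] + [p,q]. For instance
  ∂[v_1,v_3,v_4] = [v_3,v_4] − [v_1,v_4] + [v_1,v_3],
  ∂[v_0,v_5,v_6] = [v_5,v_6] − [v_0,v_6] + [v_0,v_5].
This gives a 27×18 integer matrix of rank 18; reducing to Smith normal form yields diagonal entries (1,1,1,1,1,1,1,1,1,1,1,1,1,1,1,1,1,2).

Computing H_k = (kernel of ∂_k) / (image of ∂_{k+1}):

  H_0: rank C_0 − rank ∂_1 = 9 − 8 = 1, and the invariant factors of ∂_1 are all 1, so H_0 ≅ Z.
  H_1: rank ker ∂_1 − rank ∂_2 = (27 − 8) − 18 = 1, and ∂_2 has invariant factor 2 > 1, so H_1 ≅ Z ⊕ Z/2.
  H_2: rank ker ∂_2 − rank ∂_3 = (18 − 18) − 0 = 0, and there is no ∂_3, so H_2 ≅ 0.

As a check, the Euler characteristic is 9 − 27 + 18 = 0, which agrees with 1 − 1 + 0 = 0.
(K is a triangulation of the Klein bottle.)

H_0 ≅ Z,  H_1 ≅ Z ⊕ Z/2,  H_2 = 0.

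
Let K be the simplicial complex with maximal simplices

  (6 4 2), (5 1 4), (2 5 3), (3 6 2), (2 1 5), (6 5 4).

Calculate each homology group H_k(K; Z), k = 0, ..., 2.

H_0 ≅ Z,  H_1 ≅ Z,  H_2 = 0.

Fix the vertex order 1 < 2 < 3 < 4 < 5 < 6 and write every simplex with vertices in increasing order. Then dim K = 2 and the simplices of K are:

  0-simplices (6): [1], [2], [3], [4], [5], [6]
  1-simplices (12): [1,2], [1,4], [1,5], [2,3], [2,4], [2,5], [2,6], [3,5], [3,6], [4,5], [4,6], [5,6]
  2-simplices (6): [1,2,5], [1,4,5], [2,3,5], [2,3,6], [2,4,6], [4,5,6]

giving chain groups C_0 ≅ Z^6, C_1 ≅ Z^12, C_2 ≅ Z^6.

The boundary map ∂_1: C_1 → C_0 sends each edge [p,q] (with p < q) to q − p. For instance
  ∂[3,5] = [5] − [3].
This gives a 6×12 integer matrix of rank 5; reducing to Smith normal form yields diagonal entries (1,1,1,1,1).

∂_2: C_2 → C_1 acts by ∂[p,q,r] = [q,r] − [p,r] + [p,q]. For instance
  ∂[1,2,5] = [2,5] − [1,5] + [1,2],
  ∂[2,3,5] = [3,5] − [2,5] + [2,3].
The 12×6 boundary matrix has rank 6 and Smith normal form diag(1,1,1,1,1,1).

Reading off H_k = ker ∂_k / im ∂_{k+1}:

  H_0: rank C_0 − rank ∂_1 = 6 − 5 = 1, and the invariant factors of ∂_1 are all 1, so H_0 ≅ Z.
  H_1: rank ker ∂_1 − rank ∂_2 = (12 − 5) − 6 = 1, and the invariant factors of ∂_2 are all 1, so H_1 ≅ Z.
  H_2: rank ker ∂_2 − rank ∂_3 = (6 − 6) − 0 = 0, and there is no ∂_3, so H_2 ≅ 0.

As a check, the Euler characteristic is 6 − 12 + 6 = 0, which agrees with 1 − 1 + 0 = 0.
(K is a triangulation of the cylinder S^1 x I.)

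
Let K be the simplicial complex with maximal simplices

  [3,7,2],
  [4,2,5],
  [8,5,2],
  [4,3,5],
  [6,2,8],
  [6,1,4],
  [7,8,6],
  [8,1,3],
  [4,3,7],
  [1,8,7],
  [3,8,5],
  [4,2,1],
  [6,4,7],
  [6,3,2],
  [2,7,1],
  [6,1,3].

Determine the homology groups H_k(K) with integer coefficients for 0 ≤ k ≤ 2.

Fix the vertex order 1 < 2 < 3 < 4 < 5 < 6 < 7 < 8 and write every simplex with vertices in increasing order. Then dim K = 2 and the simplices of K are:

  0-simplices (8): [1], [2], [3], [4], [5], [6], [7], [8]
  1-simplices (24): (24 of them)
  2-simplices (16): [1,2,4], [1,2,7], [1,3,6], [1,3,8], [1,4,6], [1,7,8], [2,3,6], [2,3,7], [2,4,5], [2,5,8], [2,6,8], [3,4,5], [3,4,7], [3,5,8], [4,6,7], [6,7,8]

so the chain groups are C_0 ≅ Z^8, C_1 ≅ Z^24, C_2 ≅ Z^16.

Boundary ∂_1: C_1 → C_0 maps an edge to its endpoints' difference, ∂[p,q] = q − p. For instance
  ∂[1,7] = [7] − [1].
As a 8×24 matrix over Z this has rank 7, with invariant factors (1,1,1,1,1,1,1).

∂_2: C_2 → C_1 acts by ∂[p,q,r] = [q,r] − [p,r] + [p,q]. For instance
  ∂[1,2,4] = [2,4] − [1,4] + [1,2],
  ∂[2,5,8] = [5,8] − [2,8] + [2,5].
As a 24×16 matrix over Z this has rank 15, with invariant factors (1,1,1,1,1,1,1,1,1,1,1,1,1,1,1).

From H_k ≅ ker(∂_k) / im(∂_{k+1}) we obtain:

  H_0: rank C_0 − rank ∂_1 = 8 − 7 = 1, and the invariant factors of ∂_1 are all 1, so H_0 ≅ Z.
  H_1: rank ker ∂_1 − rank ∂_2 = (24 − 7) − 15 = 2, and the invariant factors of ∂_2 are all 1, so H_1 ≅ Z^2.
  H_2: rank ker ∂_2 − rank ∂_3 = (16 − 15) − 0 = 1, and there is no ∂_3, so H_2 ≅ Z.

(K is a triangulation of the torus T^2.)

H_0 = Z,  H_1 = Z^2,  H_2 = Z.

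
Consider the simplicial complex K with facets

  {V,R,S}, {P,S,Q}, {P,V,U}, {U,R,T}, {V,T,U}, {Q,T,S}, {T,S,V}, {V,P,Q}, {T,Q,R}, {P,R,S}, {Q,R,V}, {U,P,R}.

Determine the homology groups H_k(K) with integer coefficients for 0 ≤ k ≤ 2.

H_0 ≅ Z,  H_1 ≅ Z/2Z,  H_2 = 0.

Order the vertices as P < Q < R < S < T < U < V. Listing each simplex with vertices in this order, K has dimension 2 with simplices:

  0-simplices (7): P, Q, R, S, T, U, V
  1-simplices (18): PQ, PR, PS, PU, PV, QR, QS, QT, QV, RS, RT, RU, RV, ST, SV, TU, TV, UV
  2-simplices (12): PQS, PQV, PRS, PRU, PUV, QRT, QRV, QST, RSV, RTU, STV, TUV

giving chain groups C_0 ≅ Z^7, C_1 ≅ Z^18, C_2 ≅ Z^12.

∂_1: C_1 → C_0 is given by ∂[p,q] = [q] − [p]. For instance
  ∂SV = V − S.
This gives a 7×18 integer matrix of rank 6; reducing to Smith normal form yields diagonal entries (1,1,1,1,1,1).

Boundary ∂_2: C_2 → C_1 acts by ∂[p,q,r] = [q,r] − [p,r] + [p,q]. For instance
  ∂RSV = SV − RV + RS,
  ∂QST = ST − QT + QS.
The resulting 18×12 matrix has rank 12, and its Smith normal form has invariant factors (1,1,1,1,1,1,1,1,1,1,1,2).

Reading off H_k = ker ∂_k / im ∂_{k+1}:

  H_0: rank C_0 − rank ∂_1 = 7 − 6 = 1, and the invariant factors of ∂_1 are all 1, so H_0 = Z.
  H_1: rank ker ∂_1 − rank ∂_2 = (18 − 6) − 12 = 0, and ∂_2 has invariant factor 2 > 1, so H_1 = Z/2Z.
  H_2: rank ker ∂_2 − rank ∂_3 = (12 − 12) − 0 = 0, and there is no ∂_3, so H_2 = 0.

As a check, the Euler characteristic is 7 − 18 + 12 = 1, which agrees with 1 − 0 + 0 = 1.
(K is a triangulation of the real projective plane RP^2.)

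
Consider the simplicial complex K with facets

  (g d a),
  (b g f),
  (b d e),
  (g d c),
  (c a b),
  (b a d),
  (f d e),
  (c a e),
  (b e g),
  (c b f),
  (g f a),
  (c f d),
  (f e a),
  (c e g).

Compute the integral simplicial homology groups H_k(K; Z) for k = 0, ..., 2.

K has 7 vertices, 21 edges, 14 triangles.
rank ∂_0 = 0, rank ∂_1 = 6 ⇒ b_0 = 7 − 0 − 6 = 1; all invariant factors of ∂_1 are 1 so no torsion. So H_0 = Z.
rank ∂_1 = 6, rank ∂_2 = 13 ⇒ b_1 = 21 − 6 − 13 = 2; all invariant factors of ∂_2 are 1 so no torsion. So H_1 = Z^2.
rank ∂_2 = 13, rank ∂_3 = 0 ⇒ b_2 = 14 − 13 − 0 = 1. So H_2 = Z.

H_0 = Z,  H_1 = Z^2,  H_2 = Z.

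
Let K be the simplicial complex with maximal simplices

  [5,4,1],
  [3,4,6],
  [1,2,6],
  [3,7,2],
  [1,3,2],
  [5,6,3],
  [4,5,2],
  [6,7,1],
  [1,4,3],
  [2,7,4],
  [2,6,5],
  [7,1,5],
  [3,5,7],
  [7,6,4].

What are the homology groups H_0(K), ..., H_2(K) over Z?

We work with the vertex ordering 1 < 2 < 3 < 4 < 5 < 6 < 7. The simplices of K, each written with vertices in increasing order, are:

  0-simplices (7): [1], [2], [3], [4], [5], [6], [7]
  1-simplices (21): [1,2], [1,3], [1,4], [1,5], [1,6], [1,7], [2,3], [2,4], [2,5], [2,6], [2,7], [3,4], [3,5], [3,6], [3,7], [4,5], [4,6], [4,7], [5,6], [5,7], [6,7]
  2-simplices (14): [1,2,3], [1,2,6], [1,3,4], [1,4,5], [1,5,7], [1,6,7], [2,3,7], [2,4,5], [2,4,7], [2,5,6], [3,4,6], [3,5,6], [3,5,7], [4,6,7]

Hence C_0 ≅ Z^7, C_1 ≅ Z^21, C_2 ≅ Z^14.

The boundary map ∂_1: C_1 → C_0 maps an edge to its endpoints' difference, ∂[p,q] = q − p.
This gives a 7×21 integer matrix of rank 6; reducing to Smith normal form yields diagonal entries (1,1,1,1,1,1).

Boundary ∂_2: C_2 → C_1 maps a triangle to the signed sum of its edges. For instance
  ∂[1,5,7] = [5,7] − [1,7] + [1,5],
  ∂[2,3,7] = [3,7] − [2,7] + [2,3].
This gives a 21×14 integer matrix of rank 13; reducing to Smith normal form yields diagonal entries (1,1,1,1,1,1,1,1,1,1,1,1,1).

Now H_k = ker ∂_k / im ∂_{k+1}, so:

  H_0: rank C_0 − rank ∂_1 = 7 − 6 = 1, and the invariant factors of ∂_1 are all 1, so H_0 = Z.
  H_1: rank ker ∂_1 − rank ∂_2 = (21 − 6) − 13 = 2, and the invariant factors of ∂_2 are all 1, so H_1 = Z^2.
  H_2: rank ker ∂_2 − rank ∂_3 = (14 − 13) − 0 = 1, and there is no ∂_3, so H_2 = Z.

(K is a triangulation of the torus T^2.)

H_0 = Z,  H_1 = Z^2,  H_2 = Z.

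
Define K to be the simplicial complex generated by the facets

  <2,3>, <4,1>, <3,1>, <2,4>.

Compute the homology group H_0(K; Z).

H_0 = Z.

Fix the vertex order 1 < 2 < 3 < 4 and write every simplex with vertices in increasing order. Then dim K = 1 and the simplices of K are:

  0-simplices (4): [1], [2], [3], [4]
  1-simplices (4): [1,3], [1,4], [2,3], [2,4]

giving chain groups C_0 ≅ Z^4, C_1 ≅ Z^4.

Boundary ∂_1: C_1 → C_0 sends each edge [p,q] (with p < q) to q − p.
The 4×4 boundary matrix has rank 3 and Smith normal form diag(1,1,1).

Reading off H_k = ker ∂_k / im ∂_{k+1}:

  H_0: rank C_0 − rank ∂_1 = 4 − 3 = 1, and the invariant factors of ∂_1 are all 1, so H_0 ≅ Z.

(K is a triangulation of the circle S^1.)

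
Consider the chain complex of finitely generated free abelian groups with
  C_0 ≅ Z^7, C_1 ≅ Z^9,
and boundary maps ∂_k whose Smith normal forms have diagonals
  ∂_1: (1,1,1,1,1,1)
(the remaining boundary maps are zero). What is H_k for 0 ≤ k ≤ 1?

H_0: b_0 = 7 − 0 − 6 = 1; torsion from ∂_1 factors > 1: none. So H_0 ≅ Z.
H_1: b_1 = 9 − 6 − 0 = 3; torsion from ∂_2 factors > 1: none. So H_1 ≅ Z^3.

H_0 ≅ Z,  H_1 ≅ Z^3.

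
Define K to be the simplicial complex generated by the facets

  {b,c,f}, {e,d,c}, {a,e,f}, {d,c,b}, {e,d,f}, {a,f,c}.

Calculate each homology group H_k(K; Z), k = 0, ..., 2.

We work with the vertex ordering a < b < c < d < e < f. The simplices of K, each written with vertices in increasing order, are:

  0-simplices (6): a, b, c, d, e, f
  1-simplices (12): ac, ae, af, bc, bd, bf, cd, ce, cf, de, df, ef
  2-simplices (6): acf, aef, bcd, bcf, cde, def

so the chain groups are C_0 ≅ Z^6, C_1 ≅ Z^12, C_2 ≅ Z^6.

Boundary ∂_1: C_1 → C_0 is given by ∂[p,q] = [q] − [p]. For instance
  ∂af = f − a.
The resulting 6×12 matrix has rank 5, and its Smith normal form has invariant factors (1,1,1,1,1).

Boundary ∂_2: C_2 → C_1 sends each 2-simplex [p,q,r] to [q,r] − [p,r] + [p,q]. For instance
  ∂bcf = cf − bf + bc,
  ∂def = ef − df + de.
The resulting 12×6 matrix has rank 6, and its Smith normal form has invariant factors (1,1,1,1,1,1).

Computing H_k = (kernel of ∂_k) / (image of ∂_{k+1}):

  H_0: rank C_0 − rank ∂_1 = 6 − 5 = 1, and the invariant factors of ∂_1 are all 1, so H_0 ≅ Z.
  H_1: rank ker ∂_1 − rank ∂_2 = (12 − 5) − 6 = 1, and the invariant factors of ∂_2 are all 1, so H_1 ≅ Z.
  H_2: rank ker ∂_2 − rank ∂_3 = (6 − 6) − 0 = 0, and there is no ∂_3, so H_2 ≅ 0.

As a check, the Euler characteristic is 6 − 12 + 6 = 0, which agrees with 1 − 1 + 0 = 0.
(K is a triangulation of the cylinder S^1 x I.)

H_0 = Z,  H_1 = Z,  H_2 = 0.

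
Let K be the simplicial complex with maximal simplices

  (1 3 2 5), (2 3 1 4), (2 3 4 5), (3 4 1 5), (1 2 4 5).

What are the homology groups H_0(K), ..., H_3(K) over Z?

We work with the vertex ordering 1 < 2 < 3 < 4 < 5. The simplices of K, each written with vertices in increasing order, are:

  0-simplices (5): [1], [2], [3], [4], [5]
  1-simplices (10): [1,2], [1,3], [1,4], [1,5], [2,3], [2,4], [2,5], [3,4], [3,5], [4,5]
  2-simplices (10): [1,2,3], [1,2,4], [1,2,5], [1,3,4], [1,3,5], [1,4,5], [2,3,4], [2,3,5], [2,4,5], [3,4,5]
  3-simplices (5): [1,2,3,4], [1,2,3,5], [1,2,4,5], [1,3,4,5], [2,3,4,5]

Hence C_0 ≅ Z^5, C_1 ≅ Z^10, C_2 ≅ Z^10, C_3 ≅ Z^5.

∂_1: C_1 → C_0 is given by ∂[p,q] = [q] − [p]. For instance
  ∂[2,3] = [3] − [2].
As a 5×10 matrix over Z this has rank 4, with invariant factors (1,1,1,1).

Boundary ∂_2: C_2 → C_1 sends each 2-simplex [p,q,r] to [q,r] − [p,r] + [p,q]. For instance
  ∂[1,4,5] = [4,5] − [1,5] + [1,4],
  ∂[1,2,5] = [2,5] − [1,5] + [1,2].
This gives a 10×10 integer matrix of rank 6; reducing to Smith normal form yields diagonal entries (1,1,1,1,1,1).

The boundary map ∂_3: C_3 → C_2 sends each 3-simplex σ to the alternating sum Σ_i (−1)^i (σ with its i-th vertex removed). For instance
  ∂[1,2,3,4] = [2,3,4] − [1,3,4] + [1,2,4] − [1,2,3],
  ∂[1,3,4,5] = [3,4,5] − [1,4,5] + [1,3,5] − [1,3,4].
This gives a 10×5 integer matrix of rank 4; reducing to Smith normal form yields diagonal entries (1,1,1,1).

Reading off H_k = ker ∂_k / im ∂_{k+1}:

  H_0: rank C_0 − rank ∂_1 = 5 − 4 = 1, and the invariant factors of ∂_1 are all 1, so H_0 ≅ Z.
  H_1: rank ker ∂_1 − rank ∂_2 = (10 − 4) − 6 = 0, and the invariant factors of ∂_2 are all 1, so H_1 ≅ 0.
  H_2: rank ker ∂_2 − rank ∂_3 = (10 − 6) − 4 = 0, and the invariant factors of ∂_3 are all 1, so H_2 ≅ 0.
  H_3: rank ker ∂_3 − rank ∂_4 = (5 − 4) − 0 = 1, and there is no ∂_4, so H_3 ≅ Z.

As a check, the Euler characteristic is 5 − 10 + 10 − 5 = 0, which agrees with 1 − 0 + 0 − 1 = 0.

H_0 ≅ Z,  H_1 = 0,  H_2 = 0,  H_3 ≅ Z.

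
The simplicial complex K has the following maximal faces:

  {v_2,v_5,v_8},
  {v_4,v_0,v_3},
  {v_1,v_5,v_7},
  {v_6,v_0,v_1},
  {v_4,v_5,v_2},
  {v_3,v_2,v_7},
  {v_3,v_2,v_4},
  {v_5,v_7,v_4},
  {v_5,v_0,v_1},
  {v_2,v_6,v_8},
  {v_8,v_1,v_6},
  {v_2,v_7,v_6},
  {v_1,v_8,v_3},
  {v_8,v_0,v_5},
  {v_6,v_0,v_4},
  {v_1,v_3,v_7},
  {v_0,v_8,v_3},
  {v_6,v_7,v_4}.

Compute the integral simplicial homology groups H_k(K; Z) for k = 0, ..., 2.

H_0 ≅ Z,  H_1 ≅ Z ⊕ Z/2Z,  H_2 = 0.

Take the total order v_0 < v_1 < v_2 < v_3 < v_4 < v_5 < v_6 < v_7 < v_8 on the vertex set. Then K (dimension 2) consists of the simplices:

  0-simplices (9): [v_0], [v_1], [v_2], [v_3], [v_4], [v_5], [v_6], [v_7], [v_8]
  1-simplices (27): (27 of them)
  2-simplices (18): (18 of them)

Hence C_0 ≅ Z^9, C_1 ≅ Z^27, C_2 ≅ Z^18.

Boundary ∂_1: C_1 → C_0 maps an edge to its endpoints' difference, ∂[p,q] = q − p. For instance
  ∂[v_3,v_4] = [v_4] − [v_3].
This gives a 9×27 integer matrix of rank 8; reducing to Smith normal form yields diagonal entries (1,1,1,1,1,1,1,1).

The boundary map ∂_2: C_2 → C_1 maps a triangle to the signed sum of its edges. For instance
  ∂[v_0,v_3,v_8] = [v_3,v_8] − [v_0,v_8] + [v_0,v_3],
  ∂[v_0,v_4,v_6] = [v_4,v_6] − [v_0,v_6] + [v_0,v_4].
The 27×18 boundary matrix has rank 18 and Smith normal form diag(1,1,1,1,1,1,1,1,1,1,1,1,1,1,1,1,1,2).

Now H_k = ker ∂_k / im ∂_{k+1}, so:

  H_0: rank C_0 − rank ∂_1 = 9 − 8 = 1, and the invariant factors of ∂_1 are all 1, so H_0 = Z.
  H_1: rank ker ∂_1 − rank ∂_2 = (27 − 8) − 18 = 1, and ∂_2 has invariant factor 2 > 1, so H_1 = Z ⊕ Z/2Z.
  H_2: rank ker ∂_2 − rank ∂_3 = (18 − 18) − 0 = 0, and there is no ∂_3, so H_2 = 0.

(K is a triangulation of the Klein bottle.)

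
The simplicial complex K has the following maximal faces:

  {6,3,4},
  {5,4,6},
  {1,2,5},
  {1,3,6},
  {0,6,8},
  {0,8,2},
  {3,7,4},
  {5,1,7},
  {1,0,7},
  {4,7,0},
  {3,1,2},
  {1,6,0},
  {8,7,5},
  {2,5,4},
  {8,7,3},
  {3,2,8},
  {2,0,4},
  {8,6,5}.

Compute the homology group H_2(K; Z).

Fix the vertex order 0 < 1 < 2 < 3 < 4 < 5 < 6 < 7 < 8 and write every simplex with vertices in increasing order. Then dim K = 2 and the simplices of K are:

  0-simplices (9): [0], [1], [2], [3], [4], [5], [6], [7], [8]
  1-simplices (27): (27 of them)
  2-simplices (18): [0,1,6], [0,1,7], [0,2,4], [0,2,8], [0,4,7], [0,6,8], [1,2,3], [1,2,5], [1,3,6], [1,5,7], [2,3,8], [2,4,5], [3,4,6], [3,4,7], [3,7,8], [4,5,6], [5,6,8], [5,7,8]

Hence C_0 ≅ Z^9, C_1 ≅ Z^27, C_2 ≅ Z^18.

The boundary map ∂_1: C_1 → C_0 is given by ∂[p,q] = [q] − [p]. For instance
  ∂[4,6] = [6] − [4].
The 9×27 boundary matrix has rank 8 and Smith normal form diag(1,1,1,1,1,1,1,1).

Boundary ∂_2: C_2 → C_1 acts by ∂[p,q,r] = [q,r] − [p,r] + [p,q]. For instance
  ∂[1,2,5] = [2,5] − [1,5] + [1,2],
  ∂[0,6,8] = [6,8] − [0,8] + [0,6].
The 27×18 boundary matrix has rank 17 and Smith normal form diag(1,1,1,1,1,1,1,1,1,1,1,1,1,1,1,1,1).

Now H_k = ker ∂_k / im ∂_{k+1}, so:

  H_2: rank ker ∂_2 − rank ∂_3 = (18 − 17) − 0 = 1, and there is no ∂_3, so H_2 = Z.

H_2 = Z.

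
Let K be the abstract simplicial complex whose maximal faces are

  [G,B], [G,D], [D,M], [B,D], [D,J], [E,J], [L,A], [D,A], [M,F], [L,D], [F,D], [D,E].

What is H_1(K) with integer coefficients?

We work with the vertex ordering A < B < D < E < F < G < J < L < M. The simplices of K, each written with vertices in increasing order, are:

  0-simplices (9): A, B, D, E, F, G, J, L, M
  1-simplices (12): AD, AL, BD, BG, DE, DF, DG, DJ, DL, DM, EJ, FM

giving chain groups C_0 ≅ Z^9, C_1 ≅ Z^12.

∂_1: C_1 → C_0 is given by ∂[p,q] = [q] − [p]. For instance
  ∂DJ = J − D.
The 9×12 boundary matrix has rank 8 and Smith normal form diag(1,1,1,1,1,1,1,1).

Computing H_k = (kernel of ∂_k) / (image of ∂_{k+1}):

  H_1: rank ker ∂_1 − rank ∂_2 = (12 − 8) − 0 = 4, and there is no ∂_2, so H_1 = Z^4.

H_1 ≅ Z^4.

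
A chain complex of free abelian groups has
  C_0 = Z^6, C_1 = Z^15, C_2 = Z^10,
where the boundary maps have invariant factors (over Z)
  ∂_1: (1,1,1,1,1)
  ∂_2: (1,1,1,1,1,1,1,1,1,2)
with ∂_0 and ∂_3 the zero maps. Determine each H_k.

H_0 ≅ Z,  H_1 ≅ Z/2,  H_2 = 0.

H_0: b_0 = 6 − 0 − 5 = 1; torsion from ∂_1 factors > 1: none. So H_0 ≅ Z.
H_1: b_1 = 15 − 5 − 10 = 0; torsion from ∂_2 factors > 1: [2]. So H_1 ≅ Z/2.
H_2: b_2 = 10 − 10 − 0 = 0; torsion from ∂_3 factors > 1: none. So H_2 ≅ 0.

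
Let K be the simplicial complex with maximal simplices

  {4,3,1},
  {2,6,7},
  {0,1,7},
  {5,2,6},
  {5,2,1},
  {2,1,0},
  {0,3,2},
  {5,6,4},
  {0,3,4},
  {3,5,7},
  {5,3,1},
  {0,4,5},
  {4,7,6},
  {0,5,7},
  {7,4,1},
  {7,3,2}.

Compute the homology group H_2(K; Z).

H_2 = Z.

K has 8 vertices, 24 edges, 16 triangles.
rank ∂_2 = 15, rank ∂_3 = 0 ⇒ b_2 = 16 − 15 − 0 = 1. So H_2 ≅ Z.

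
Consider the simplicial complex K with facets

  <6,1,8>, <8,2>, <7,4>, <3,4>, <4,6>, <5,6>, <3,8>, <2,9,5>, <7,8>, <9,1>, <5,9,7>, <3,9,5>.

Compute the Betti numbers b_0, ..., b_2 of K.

We work with the vertex ordering 1 < 2 < 3 < 4 < 5 < 6 < 7 < 8 < 9. The simplices of K, each written with vertices in increasing order, are:

  0-simplices (9): [1], [2], [3], [4], [5], [6], [7], [8], [9]
  1-simplices (18): [1,6], [1,8], [1,9], [2,5], [2,8], [2,9], [3,4], [3,5], [3,8], [3,9], [4,6], [4,7], [5,6], [5,7], [5,9], [6,8], [7,8], [7,9]
  2-simplices (4): [1,6,8], [2,5,9], [3,5,9], [5,7,9]

Hence C_0 ≅ Z^9, C_1 ≅ Z^18, C_2 ≅ Z^4.

Boundary ∂_1: C_1 → C_0 maps an edge to its endpoints' difference, ∂[p,q] = q − p. For instance
  ∂[4,6] = [6] − [4].
The 9×18 boundary matrix has rank 8 and Smith normal form diag(1,1,1,1,1,1,1,1).

Boundary ∂_2: C_2 → C_1 maps a triangle to the signed sum of its edges. For instance
  ∂[3,5,9] = [5,9] − [3,9] + [3,5],
  ∂[2,5,9] = [5,9] − [2,9] + [2,5].
This gives a 18×4 integer matrix of rank 4; reducing to Smith normal form yields diagonal entries (1,1,1,1).

Computing H_k = (kernel of ∂_k) / (image of ∂_{k+1}):

  H_0: rank C_0 − rank ∂_1 = 9 − 8 = 1, and the invariant factors of ∂_1 are all 1, so H_0 = Z.
  H_1: rank ker ∂_1 − rank ∂_2 = (18 − 8) − 4 = 6, and the invariant factors of ∂_2 are all 1, so H_1 = Z^6.
  H_2: rank ker ∂_2 − rank ∂_3 = (4 − 4) − 0 = 0, and there is no ∂_3, so H_2 = 0.

Hence the Betti numbers are b_0 = 1, b_1 = 6, b_2 = 0.

b_0 = 1, b_1 = 6, b_2 = 0.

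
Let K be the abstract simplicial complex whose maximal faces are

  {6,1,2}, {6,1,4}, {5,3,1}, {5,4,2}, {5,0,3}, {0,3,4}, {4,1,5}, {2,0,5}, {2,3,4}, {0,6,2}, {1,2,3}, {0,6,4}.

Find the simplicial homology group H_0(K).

Order the vertices as 0 < 1 < 2 < 3 < 4 < 5 < 6. Listing each simplex with vertices in this order, K has dimension 2 with simplices:

  0-simplices (7): [0], [1], [2], [3], [4], [5], [6]
  1-simplices (18): [0,2], [0,3], [0,4], [0,5], [0,6], [1,2], [1,3], [1,4], [1,5], [1,6], [2,3], [2,4], [2,5], [2,6], [3,4], [3,5], [4,5], [4,6]
  2-simplices (12): [0,2,5], [0,2,6], [0,3,4], [0,3,5], [0,4,6], [1,2,3], [1,2,6], [1,3,5], [1,4,5], [1,4,6], [2,3,4], [2,4,5]

Hence C_0 ≅ Z^7, C_1 ≅ Z^18, C_2 ≅ Z^12.

Boundary ∂_1: C_1 → C_0 is given by ∂[p,q] = [q] − [p].
The resulting 7×18 matrix has rank 6, and its Smith normal form has invariant factors (1,1,1,1,1,1).

Boundary ∂_2: C_2 → C_1 acts by ∂[p,q,r] = [q,r] − [p,r] + [p,q]. For instance
  ∂[0,3,5] = [3,5] − [0,5] + [0,3],
  ∂[2,3,4] = [3,4] − [2,4] + [2,3].
The resulting 18×12 matrix has rank 12, and its Smith normal form has invariant factors (1,1,1,1,1,1,1,1,1,1,1,2).

From H_k ≅ ker(∂_k) / im(∂_{k+1}) we obtain:

  H_0: rank C_0 − rank ∂_1 = 7 − 6 = 1, and the invariant factors of ∂_1 are all 1, so H_0 = Z.

H_0 ≅ Z.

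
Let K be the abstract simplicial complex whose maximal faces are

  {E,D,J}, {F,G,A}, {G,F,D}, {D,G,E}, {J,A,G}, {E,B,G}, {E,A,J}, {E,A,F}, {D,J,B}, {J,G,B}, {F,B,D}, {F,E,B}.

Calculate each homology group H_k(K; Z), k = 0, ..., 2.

Fix the vertex order A < B < D < E < F < G < J and write every simplex with vertices in increasing order. Then dim K = 2 and the simplices of K are:

  0-simplices (7): A, B, D, E, F, G, J
  1-simplices (18): AE, AF, AG, AJ, BD, BE, BF, BG, BJ, DE, DF, DG, DJ, EF, EG, EJ, FG, GJ
  2-simplices (12): AEF, AEJ, AFG, AGJ, BDF, BDJ, BEF, BEG, BGJ, DEG, DEJ, DFG

giving chain groups C_0 ≅ Z^7, C_1 ≅ Z^18, C_2 ≅ Z^12.

The boundary map ∂_1: C_1 → C_0 sends each edge [p,q] (with p < q) to q − p. For instance
  ∂BD = D − B.
This gives a 7×18 integer matrix of rank 6; reducing to Smith normal form yields diagonal entries (1,1,1,1,1,1).

∂_2: C_2 → C_1 sends each 2-simplex [p,q,r] to [q,r] − [p,r] + [p,q]. For instance
  ∂BGJ = GJ − BJ + BG,
  ∂DEG = EG − DG + DE.
As a 18×12 matrix over Z this has rank 12, with invariant factors (1,1,1,1,1,1,1,1,1,1,1,2).

Now H_k = ker ∂_k / im ∂_{k+1}, so:

  H_0: rank C_0 − rank ∂_1 = 7 − 6 = 1, and the invariant factors of ∂_1 are all 1, so H_0 ≅ Z.
  H_1: rank ker ∂_1 − rank ∂_2 = (18 − 6) − 12 = 0, and ∂_2 has invariant factor 2 > 1, so H_1 ≅ Z/2Z.
  H_2: rank ker ∂_2 − rank ∂_3 = (12 − 12) − 0 = 0, and there is no ∂_3, so H_2 ≅ 0.

As a check, the Euler characteristic is 7 − 18 + 12 = 1, which agrees with 1 − 0 + 0 = 1.
(K is a triangulation of the real projective plane RP^2.)

H_0 ≅ Z,  H_1 ≅ Z/2Z,  H_2 = 0.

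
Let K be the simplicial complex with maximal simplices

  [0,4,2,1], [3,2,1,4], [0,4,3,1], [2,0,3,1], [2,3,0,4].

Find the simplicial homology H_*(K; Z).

Take the total order 0 < 1 < 2 < 3 < 4 on the vertex set. Then K (dimension 3) consists of the simplices:

  0-simplices (5): [0], [1], [2], [3], [4]
  1-simplices (10): [0,1], [0,2], [0,3], [0,4], [1,2], [1,3], [1,4], [2,3], [2,4], [3,4]
  2-simplices (10): [0,1,2], [0,1,3], [0,1,4], [0,2,3], [0,2,4], [0,3,4], [1,2,3], [1,2,4], [1,3,4], [2,3,4]
  3-simplices (5): [0,1,2,3], [0,1,2,4], [0,1,3,4], [0,2,3,4], [1,2,3,4]

so the chain groups are C_0 ≅ Z^5, C_1 ≅ Z^10, C_2 ≅ Z^10, C_3 ≅ Z^5.

The boundary map ∂_1: C_1 → C_0 is given by ∂[p,q] = [q] − [p]. For instance
  ∂[3,4] = [4] − [3].
The resulting 5×10 matrix has rank 4, and its Smith normal form has invariant factors (1,1,1,1).

Boundary ∂_2: C_2 → C_1 acts by ∂[p,q,r] = [q,r] − [p,r] + [p,q]. For instance
  ∂[0,2,4] = [2,4] − [0,4] + [0,2],
  ∂[0,1,4] = [1,4] − [0,4] + [0,1].
The resulting 10×10 matrix has rank 6, and its Smith normal form has invariant factors (1,1,1,1,1,1).

∂_3: C_3 → C_2 sends each 3-simplex σ to the alternating sum Σ_i (−1)^i (σ with its i-th vertex removed). For instance
  ∂[0,1,2,4] = [1,2,4] − [0,2,4] + [0,1,4] − [0,1,2],
  ∂[0,1,2,3] = [1,2,3] − [0,2,3] + [0,1,3] − [0,1,2].
The resulting 10×5 matrix has rank 4, and its Smith normal form has invariant factors (1,1,1,1).

Reading off H_k = ker ∂_k / im ∂_{k+1}:

  H_0: rank C_0 − rank ∂_1 = 5 − 4 = 1, and the invariant factors of ∂_1 are all 1, so H_0 ≅ Z.
  H_1: rank ker ∂_1 − rank ∂_2 = (10 − 4) − 6 = 0, and the invariant factors of ∂_2 are all 1, so H_1 ≅ 0.
  H_2: rank ker ∂_2 − rank ∂_3 = (10 − 6) − 4 = 0, and the invariant factors of ∂_3 are all 1, so H_2 ≅ 0.
  H_3: rank ker ∂_3 − rank ∂_4 = (5 − 4) − 0 = 1, and there is no ∂_4, so H_3 ≅ Z.

H_0 ≅ Z,  H_1 = 0,  H_2 = 0,  H_3 ≅ Z.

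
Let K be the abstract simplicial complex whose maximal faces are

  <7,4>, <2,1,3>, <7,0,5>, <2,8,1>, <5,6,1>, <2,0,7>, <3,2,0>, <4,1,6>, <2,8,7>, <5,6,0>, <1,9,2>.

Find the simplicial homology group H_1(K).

Take the total order 0 < 1 < 2 < 3 < 4 < 5 < 6 < 7 < 8 < 9 on the vertex set. Then K (dimension 2) consists of the simplices:

  0-simplices (10): [0], [1], [2], [3], [4], [5], [6], [7], [8], [9]
  1-simplices (21): [0,2], [0,3], [0,5], [0,6], [0,7], [1,2], [1,3], [1,4], [1,5], [1,6], [1,8], [1,9], [2,3], [2,7], [2,8], [2,9], [4,6], [4,7], [5,6], [5,7], [7,8]
  2-simplices (10): [0,2,3], [0,2,7], [0,5,6], [0,5,7], [1,2,3], [1,2,8], [1,2,9], [1,4,6], [1,5,6], [2,7,8]

so the chain groups are C_0 ≅ Z^10, C_1 ≅ Z^21, C_2 ≅ Z^10.

The boundary map ∂_1: C_1 → C_0 maps an edge to its endpoints' difference, ∂[p,q] = q − p. For instance
  ∂[0,2] = [2] − [0].
The 10×21 boundary matrix has rank 9 and Smith normal form diag(1,1,1,1,1,1,1,1,1).

Boundary ∂_2: C_2 → C_1 acts by ∂[p,q,r] = [q,r] − [p,r] + [p,q]. For instance
  ∂[1,2,9] = [2,9] − [1,9] + [1,2],
  ∂[0,2,7] = [2,7] − [0,7] + [0,2].
This gives a 21×10 integer matrix of rank 10; reducing to Smith normal form yields diagonal entries (1,1,1,1,1,1,1,1,1,1).

From H_k ≅ ker(∂_k) / im(∂_{k+1}) we obtain:

  H_1: rank ker ∂_1 − rank ∂_2 = (21 − 9) − 10 = 2, and the invariant factors of ∂_2 are all 1, so H_1 = Z^2.

H_1 ≅ Z^2.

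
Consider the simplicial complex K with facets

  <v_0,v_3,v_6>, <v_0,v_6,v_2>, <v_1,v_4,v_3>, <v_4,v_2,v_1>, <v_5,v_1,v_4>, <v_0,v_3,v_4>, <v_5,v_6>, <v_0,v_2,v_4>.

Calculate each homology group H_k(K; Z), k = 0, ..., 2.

H_0 ≅ Z,  H_1 ≅ Z,  H_2 = 0.

We work with the vertex ordering v_0 < v_1 < v_2 < v_3 < v_4 < v_5 < v_6. The simplices of K, each written with vertices in increasing order, are:

  0-simplices (7): [v_0], [v_1], [v_2], [v_3], [v_4], [v_5], [v_6]
  1-simplices (14): [v_0,v_2], [v_0,v_3], [v_0,v_4], [v_0,v_6], [v_1,v_2], [v_1,v_3], [v_1,v_4], [v_1,v_5], [v_2,v_4], [v_2,v_6], [v_3,v_4], [v_3,v_6], [v_4,v_5], [v_5,v_6]
  2-simplices (7): [v_0,v_2,v_4], [v_0,v_2,v_6], [v_0,v_3,v_4], [v_0,v_3,v_6], [v_1,v_2,v_4], [v_1,v_3,v_4], [v_1,v_4,v_5]

giving chain groups C_0 ≅ Z^7, C_1 ≅ Z^14, C_2 ≅ Z^7.

Boundary ∂_1: C_1 → C_0 maps an edge to its endpoints' difference, ∂[p,q] = q − p.
As a 7×14 matrix over Z this has rank 6, with invariant factors (1,1,1,1,1,1).

The boundary map ∂_2: C_2 → C_1 sends each 2-simplex [p,q,r] to [q,r] − [p,r] + [p,q]. For instance
  ∂[v_1,v_3,v_4] = [v_3,v_4] − [v_1,v_4] + [v_1,v_3],
  ∂[v_1,v_4,v_5] = [v_4,v_5] − [v_1,v_5] + [v_1,v_4].
The resulting 14×7 matrix has rank 7, and its Smith normal form has invariant factors (1,1,1,1,1,1,1).

From H_k ≅ ker(∂_k) / im(∂_{k+1}) we obtain:

  H_0: rank C_0 − rank ∂_1 = 7 − 6 = 1, and the invariant factors of ∂_1 are all 1, so H_0 = Z.
  H_1: rank ker ∂_1 − rank ∂_2 = (14 − 6) − 7 = 1, and the invariant factors of ∂_2 are all 1, so H_1 = Z.
  H_2: rank ker ∂_2 − rank ∂_3 = (7 − 7) − 0 = 0, and there is no ∂_3, so H_2 = 0.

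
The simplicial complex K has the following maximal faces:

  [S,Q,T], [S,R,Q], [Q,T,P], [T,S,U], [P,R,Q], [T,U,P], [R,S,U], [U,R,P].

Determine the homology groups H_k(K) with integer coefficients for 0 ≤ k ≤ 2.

K has 6 vertices, 12 edges, 8 triangles.
rank ∂_0 = 0, rank ∂_1 = 5 ⇒ b_0 = 6 − 0 − 5 = 1; all invariant factors of ∂_1 are 1 so no torsion. So H_0 = Z.
rank ∂_1 = 5, rank ∂_2 = 7 ⇒ b_1 = 12 − 5 − 7 = 0; all invariant factors of ∂_2 are 1 so no torsion. So H_1 = 0.
rank ∂_2 = 7, rank ∂_3 = 0 ⇒ b_2 = 8 − 7 − 0 = 1. So H_2 = Z.

H_0 = Z,  H_1 = 0,  H_2 = Z.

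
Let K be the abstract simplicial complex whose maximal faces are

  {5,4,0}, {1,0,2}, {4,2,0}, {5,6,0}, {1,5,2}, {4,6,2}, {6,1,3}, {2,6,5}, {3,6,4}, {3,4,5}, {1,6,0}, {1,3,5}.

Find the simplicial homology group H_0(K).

We work with the vertex ordering 0 < 1 < 2 < 3 < 4 < 5 < 6. The simplices of K, each written with vertices in increasing order, are:

  0-simplices (7): [0], [1], [2], [3], [4], [5], [6]
  1-simplices (18): [0,1], [0,2], [0,4], [0,5], [0,6], [1,2], [1,3], [1,5], [1,6], [2,4], [2,5], [2,6], [3,4], [3,5], [3,6], [4,5], [4,6], [5,6]
  2-simplices (12): [0,1,2], [0,1,6], [0,2,4], [0,4,5], [0,5,6], [1,2,5], [1,3,5], [1,3,6], [2,4,6], [2,5,6], [3,4,5], [3,4,6]

giving chain groups C_0 ≅ Z^7, C_1 ≅ Z^18, C_2 ≅ Z^12.

The boundary map ∂_1: C_1 → C_0 is given by ∂[p,q] = [q] − [p].
The resulting 7×18 matrix has rank 6, and its Smith normal form has invariant factors (1,1,1,1,1,1).

∂_2: C_2 → C_1 maps a triangle to the signed sum of its edges. For instance
  ∂[1,3,6] = [3,6] − [1,6] + [1,3],
  ∂[0,4,5] = [4,5] − [0,5] + [0,4].
As a 18×12 matrix over Z this has rank 12, with invariant factors (1,1,1,1,1,1,1,1,1,1,1,2).

From H_k ≅ ker(∂_k) / im(∂_{k+1}) we obtain:

  H_0: rank C_0 − rank ∂_1 = 7 − 6 = 1, and the invariant factors of ∂_1 are all 1, so H_0 = Z.

(K is a triangulation of the real projective plane RP^2.)

H_0 ≅ Z.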